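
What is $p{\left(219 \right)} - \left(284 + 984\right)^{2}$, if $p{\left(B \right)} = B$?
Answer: $-1607605$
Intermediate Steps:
$p{\left(219 \right)} - \left(284 + 984\right)^{2} = 219 - \left(284 + 984\right)^{2} = 219 - 1268^{2} = 219 - 1607824 = -1607605$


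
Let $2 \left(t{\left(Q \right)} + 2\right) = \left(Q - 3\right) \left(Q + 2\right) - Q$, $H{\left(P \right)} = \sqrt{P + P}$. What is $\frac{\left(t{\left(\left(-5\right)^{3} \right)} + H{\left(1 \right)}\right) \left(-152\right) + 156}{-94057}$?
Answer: $\frac{1205584}{94057} + \frac{152 \sqrt{2}}{94057} \approx 12.82$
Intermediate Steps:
$H{\left(P \right)} = \sqrt{2} \sqrt{P}$ ($H{\left(P \right)} = \sqrt{2 P} = \sqrt{2} \sqrt{P}$)
$t{\left(Q \right)} = -2 - \frac{Q}{2} + \frac{\left(-3 + Q\right) \left(2 + Q\right)}{2}$ ($t{\left(Q \right)} = -2 + \frac{\left(Q - 3\right) \left(Q + 2\right) - Q}{2} = -2 + \frac{\left(-3 + Q\right) \left(2 + Q\right) - Q}{2} = -2 + \frac{- Q + \left(-3 + Q\right) \left(2 + Q\right)}{2} = -2 - \left(\frac{Q}{2} - \frac{\left(-3 + Q\right) \left(2 + Q\right)}{2}\right) = -2 - \frac{Q}{2} + \frac{\left(-3 + Q\right) \left(2 + Q\right)}{2}$)
$\frac{\left(t{\left(\left(-5\right)^{3} \right)} + H{\left(1 \right)}\right) \left(-152\right) + 156}{-94057} = \frac{\left(\left(-5 + \frac{\left(\left(-5\right)^{3}\right)^{2}}{2} - \left(-5\right)^{3}\right) + \sqrt{2} \sqrt{1}\right) \left(-152\right) + 156}{-94057} = \left(\left(\left(-5 + \frac{\left(-125\right)^{2}}{2} - -125\right) + \sqrt{2} \cdot 1\right) \left(-152\right) + 156\right) \left(- \frac{1}{94057}\right) = \left(\left(\left(-5 + \frac{1}{2} \cdot 15625 + 125\right) + \sqrt{2}\right) \left(-152\right) + 156\right) \left(- \frac{1}{94057}\right) = \left(\left(\left(-5 + \frac{15625}{2} + 125\right) + \sqrt{2}\right) \left(-152\right) + 156\right) \left(- \frac{1}{94057}\right) = \left(\left(\frac{15865}{2} + \sqrt{2}\right) \left(-152\right) + 156\right) \left(- \frac{1}{94057}\right) = \left(\left(-1205740 - 152 \sqrt{2}\right) + 156\right) \left(- \frac{1}{94057}\right) = \left(-1205584 - 152 \sqrt{2}\right) \left(- \frac{1}{94057}\right) = \frac{1205584}{94057} + \frac{152 \sqrt{2}}{94057}$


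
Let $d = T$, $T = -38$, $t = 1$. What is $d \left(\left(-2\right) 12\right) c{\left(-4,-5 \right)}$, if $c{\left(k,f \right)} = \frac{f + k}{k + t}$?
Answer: $2736$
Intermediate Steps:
$c{\left(k,f \right)} = \frac{f + k}{1 + k}$ ($c{\left(k,f \right)} = \frac{f + k}{k + 1} = \frac{f + k}{1 + k}$)
$d = -38$
$d \left(\left(-2\right) 12\right) c{\left(-4,-5 \right)} = - 38 \left(\left(-2\right) 12\right) \frac{-5 - 4}{1 - 4} = \left(-38\right) \left(-24\right) \frac{1}{-3} \left(-9\right) = 912 \left(\left(- \frac{1}{3}\right) \left(-9\right)\right) = 912 \cdot 3 = 2736$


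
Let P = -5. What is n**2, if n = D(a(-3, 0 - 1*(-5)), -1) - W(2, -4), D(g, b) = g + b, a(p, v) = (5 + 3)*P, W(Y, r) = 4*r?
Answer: 625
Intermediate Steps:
a(p, v) = -40 (a(p, v) = (5 + 3)*(-5) = 8*(-5) = -40)
D(g, b) = b + g
n = -25 (n = (-1 - 40) - 4*(-4) = -41 - 1*(-16) = -41 + 16 = -25)
n**2 = (-25)**2 = 625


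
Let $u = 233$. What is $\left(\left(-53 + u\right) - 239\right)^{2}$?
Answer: $3481$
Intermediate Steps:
$\left(\left(-53 + u\right) - 239\right)^{2} = \left(\left(-53 + 233\right) - 239\right)^{2} = \left(180 - 239\right)^{2} = \left(-59\right)^{2} = 3481$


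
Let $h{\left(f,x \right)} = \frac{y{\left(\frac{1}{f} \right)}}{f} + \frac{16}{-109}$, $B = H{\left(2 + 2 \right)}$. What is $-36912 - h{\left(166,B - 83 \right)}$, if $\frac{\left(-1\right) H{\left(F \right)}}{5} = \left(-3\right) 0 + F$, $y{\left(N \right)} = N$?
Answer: $- \frac{110868590061}{3003604} \approx -36912.0$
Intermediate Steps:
$H{\left(F \right)} = - 5 F$ ($H{\left(F \right)} = - 5 \left(\left(-3\right) 0 + F\right) = - 5 \left(0 + F\right) = - 5 F$)
$B = -20$ ($B = - 5 \left(2 + 2\right) = \left(-5\right) 4 = -20$)
$h{\left(f,x \right)} = - \frac{16}{109} + \frac{1}{f^{2}}$ ($h{\left(f,x \right)} = \frac{1}{f f} + \frac{16}{-109} = \frac{1}{f^{2}} + 16 \left(- \frac{1}{109}\right) = \frac{1}{f^{2}} - \frac{16}{109} = - \frac{16}{109} + \frac{1}{f^{2}}$)
$-36912 - h{\left(166,B - 83 \right)} = -36912 - \left(- \frac{16}{109} + \frac{1}{27556}\right) = -36912 - - \frac{440787}{3003604} = -36912 + \frac{440787}{3003604} = - \frac{110868590061}{3003604}$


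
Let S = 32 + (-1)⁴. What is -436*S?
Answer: -14388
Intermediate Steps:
S = 33 (S = 32 + 1 = 33)
-436*S = -436*33 = -14388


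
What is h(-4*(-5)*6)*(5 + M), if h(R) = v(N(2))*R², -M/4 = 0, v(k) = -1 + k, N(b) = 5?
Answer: 288000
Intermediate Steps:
M = 0 (M = -4*0 = 0)
h(R) = 4*R² (h(R) = (-1 + 5)*R² = 4*R²)
h(-4*(-5)*6)*(5 + M) = (4*(-4*(-5)*6)²)*(5 + 0) = (4*(20*6)²)*5 = (4*120²)*5 = (4*14400)*5 = 57600*5 = 288000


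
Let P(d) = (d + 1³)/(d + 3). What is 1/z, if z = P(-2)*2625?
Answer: -1/2625 ≈ -0.00038095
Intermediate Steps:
P(d) = (1 + d)/(3 + d) (P(d) = (d + 1)/(3 + d) = (1 + d)/(3 + d))
z = -2625 (z = ((1 - 2)/(3 - 2))*2625 = (-1/1)*2625 = (1*(-1))*2625 = -1*2625 = -2625)
1/z = 1/(-2625) = -1/2625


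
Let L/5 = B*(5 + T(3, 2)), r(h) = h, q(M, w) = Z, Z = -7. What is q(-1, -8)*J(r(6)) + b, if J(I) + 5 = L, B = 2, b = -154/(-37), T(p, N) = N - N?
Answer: -11501/37 ≈ -310.84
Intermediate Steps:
q(M, w) = -7
T(p, N) = 0
b = 154/37 (b = -154*(-1/37) = 154/37 ≈ 4.1622)
L = 50 (L = 5*(2*(5 + 0)) = 5*(2*5) = 5*10 = 50)
J(I) = 45 (J(I) = -5 + 50 = 45)
q(-1, -8)*J(r(6)) + b = -7*45 + 154/37 = -315 + 154/37 = -11501/37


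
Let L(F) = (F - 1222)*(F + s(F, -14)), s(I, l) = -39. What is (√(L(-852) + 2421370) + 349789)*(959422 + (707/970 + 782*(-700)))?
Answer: 139797387758083/970 + 399662047*√1067326/485 ≈ 1.4497e+11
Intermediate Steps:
L(F) = (-1222 + F)*(-39 + F) (L(F) = (F - 1222)*(F - 39) = (-1222 + F)*(-39 + F))
(√(L(-852) + 2421370) + 349789)*(959422 + (707/970 + 782*(-700))) = (√((47658 + (-852)² - 1261*(-852)) + 2421370) + 349789)*(959422 + (707/970 + 782*(-700))) = (√((47658 + 725904 + 1074372) + 2421370) + 349789)*(959422 + (707*(1/970) - 547400)) = (√(1847934 + 2421370) + 349789)*(959422 + (707/970 - 547400)) = (√4269304 + 349789)*(959422 - 530977293/970) = (2*√1067326 + 349789)*(399662047/970) = (349789 + 2*√1067326)*(399662047/970) = 139797387758083/970 + 399662047*√1067326/485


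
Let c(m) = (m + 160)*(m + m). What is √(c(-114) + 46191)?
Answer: 3*√3967 ≈ 188.95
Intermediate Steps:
c(m) = 2*m*(160 + m) (c(m) = (160 + m)*(2*m) = 2*m*(160 + m))
√(c(-114) + 46191) = √(2*(-114)*(160 - 114) + 46191) = √(2*(-114)*46 + 46191) = √(-10488 + 46191) = √35703 = 3*√3967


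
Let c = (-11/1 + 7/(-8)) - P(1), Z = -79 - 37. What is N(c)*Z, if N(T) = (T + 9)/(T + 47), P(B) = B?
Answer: 3596/273 ≈ 13.172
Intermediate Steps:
Z = -116
c = -103/8 (c = (-11/1 + 7/(-8)) - 1*1 = (-11*1 + 7*(-⅛)) - 1 = (-11 - 7/8) - 1 = -95/8 - 1 = -103/8 ≈ -12.875)
N(T) = (9 + T)/(47 + T)
N(c)*Z = ((9 - 103/8)/(47 - 103/8))*(-116) = (-31/8/(273/8))*(-116) = ((8/273)*(-31/8))*(-116) = -31/273*(-116) = 3596/273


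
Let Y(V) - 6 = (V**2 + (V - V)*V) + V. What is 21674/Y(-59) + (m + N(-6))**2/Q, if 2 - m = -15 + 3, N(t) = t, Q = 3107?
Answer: 33780255/5325398 ≈ 6.3432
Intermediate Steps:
Y(V) = 6 + V + V**2 (Y(V) = 6 + ((V**2 + (V - V)*V) + V) = 6 + ((V**2 + 0*V) + V) = 6 + ((V**2 + 0) + V) = 6 + (V**2 + V) = 6 + (V + V**2) = 6 + V + V**2)
m = 14 (m = 2 - (-15 + 3) = 2 - 1*(-12) = 2 + 12 = 14)
21674/Y(-59) + (m + N(-6))**2/Q = 21674/(6 - 59 + (-59)**2) + (14 - 6)**2/3107 = 21674/(6 - 59 + 3481) + 8**2*(1/3107) = 21674/3428 + 64*(1/3107) = 21674*(1/3428) + 64/3107 = 10837/1714 + 64/3107 = 33780255/5325398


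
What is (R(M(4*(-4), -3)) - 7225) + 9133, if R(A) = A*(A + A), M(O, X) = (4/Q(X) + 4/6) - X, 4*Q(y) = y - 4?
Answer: 843110/441 ≈ 1911.8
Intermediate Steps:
Q(y) = -1 + y/4 (Q(y) = (y - 4)/4 = (-4 + y)/4 = -1 + y/4)
M(O, X) = 2/3 - X + 4/(-1 + X/4) (M(O, X) = (4/(-1 + X/4) + 4/6) - X = (4/(-1 + X/4) + 4*(1/6)) - X = (4/(-1 + X/4) + 2/3) - X = (2/3 + 4/(-1 + X/4)) - X = 2/3 - X + 4/(-1 + X/4))
R(A) = 2*A**2 (R(A) = A*(2*A) = 2*A**2)
(R(M(4*(-4), -3)) - 7225) + 9133 = (2*((48 + (-4 - 3)*(2 - 3*(-3)))/(3*(-4 - 3)))**2 - 7225) + 9133 = (2*((1/3)*(48 - 7*(2 + 9))/(-7))**2 - 7225) + 9133 = (2*((1/3)*(-1/7)*(48 - 7*11))**2 - 7225) + 9133 = (2*((1/3)*(-1/7)*(48 - 77))**2 - 7225) + 9133 = (2*((1/3)*(-1/7)*(-29))**2 - 7225) + 9133 = (2*(29/21)**2 - 7225) + 9133 = (2*(841/441) - 7225) + 9133 = (1682/441 - 7225) + 9133 = -3184543/441 + 9133 = 843110/441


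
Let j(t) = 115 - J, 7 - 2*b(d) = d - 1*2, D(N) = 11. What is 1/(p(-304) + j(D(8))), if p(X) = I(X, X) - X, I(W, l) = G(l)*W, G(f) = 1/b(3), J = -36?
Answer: 3/1061 ≈ 0.0028275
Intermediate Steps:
b(d) = 9/2 - d/2 (b(d) = 7/2 - (d - 1*2)/2 = 7/2 - (d - 2)/2 = 7/2 - (-2 + d)/2 = 7/2 + (1 - d/2) = 9/2 - d/2)
G(f) = 1/3 (G(f) = 1/(9/2 - 1/2*3) = 1/(9/2 - 3/2) = 1/3)
I(W, l) = W/3
j(t) = 151 (j(t) = 115 - 1*(-36) = 115 + 36 = 151)
p(X) = -2*X/3 (p(X) = X/3 - X = -2*X/3)
1/(p(-304) + j(D(8))) = 1/(-2/3*(-304) + 151) = 1/(608/3 + 151) = 1/(1061/3) = 3/1061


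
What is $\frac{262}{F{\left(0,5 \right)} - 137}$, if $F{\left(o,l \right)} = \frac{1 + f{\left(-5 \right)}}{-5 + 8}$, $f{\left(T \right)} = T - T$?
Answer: $- \frac{393}{205} \approx -1.9171$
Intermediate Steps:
$f{\left(T \right)} = 0$
$F{\left(o,l \right)} = \frac{1}{3}$ ($F{\left(o,l \right)} = \frac{1 + 0}{-5 + 8} = 1 \cdot \frac{1}{3} = \frac{1}{3}$)
$\frac{262}{F{\left(0,5 \right)} - 137} = \frac{262}{\frac{1}{3} - 137} = \frac{262}{- \frac{410}{3}} = 262 \left(- \frac{3}{410}\right) = - \frac{393}{205}$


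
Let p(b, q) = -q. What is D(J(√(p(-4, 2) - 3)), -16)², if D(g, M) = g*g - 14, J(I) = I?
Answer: 361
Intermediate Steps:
D(g, M) = -14 + g² (D(g, M) = g² - 14 = -14 + g²)
D(J(√(p(-4, 2) - 3)), -16)² = (-14 + (√(-1*2 - 3))²)² = (-14 + (√(-2 - 3))²)² = (-14 + (√(-5))²)² = (-14 + (I*√5)²)² = (-14 - 5)² = (-19)² = 361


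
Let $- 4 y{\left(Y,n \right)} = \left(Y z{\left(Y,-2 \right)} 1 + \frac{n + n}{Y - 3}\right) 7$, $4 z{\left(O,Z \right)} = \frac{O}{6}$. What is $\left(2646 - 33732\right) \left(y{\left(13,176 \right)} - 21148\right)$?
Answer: $\frac{52776375663}{80} \approx 6.597 \cdot 10^{8}$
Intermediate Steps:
$z{\left(O,Z \right)} = \frac{O}{24}$ ($z{\left(O,Z \right)} = \frac{O \frac{1}{6}}{4} = \frac{\frac{1}{6} O}{4} = \frac{O}{24}$)
$y{\left(Y,n \right)} = - \frac{7 Y^{2}}{96} - \frac{7 n}{2 \left(-3 + Y\right)}$ ($y{\left(Y,n \right)} = - \frac{\left(Y \frac{Y}{24} \cdot 1 + \frac{n + n}{Y - 3}\right) 7}{4} = - \frac{\left(\frac{Y^{2}}{24} \cdot 1 + \frac{2 n}{-3 + Y}\right) 7}{4} = - \frac{\left(\frac{Y^{2}}{24} + \frac{2 n}{-3 + Y}\right) 7}{4} = - \frac{\frac{7 Y^{2}}{24} + \frac{14 n}{-3 + Y}}{4} = - \frac{7 Y^{2}}{96} - \frac{7 n}{2 \left(-3 + Y\right)}$)
$\left(2646 - 33732\right) \left(y{\left(13,176 \right)} - 21148\right) = \left(2646 - 33732\right) \left(\frac{7 \left(- 13^{3} - 8448 + 3 \cdot 13^{2}\right)}{96 \left(-3 + 13\right)} - 21148\right) = - 31086 \left(\frac{7 \left(\left(-1\right) 2197 - 8448 + 3 \cdot 169\right)}{96 \cdot 10} - 21148\right) = - 31086 \left(\frac{7}{96} \cdot \frac{1}{10} \left(-2197 - 8448 + 507\right) - 21148\right) = - 31086 \left(\frac{7}{96} \cdot \frac{1}{10} \left(-10138\right) - 21148\right) = - 31086 \left(- \frac{35483}{480} - 21148\right) = \left(-31086\right) \left(- \frac{10186523}{480}\right) = \frac{52776375663}{80}$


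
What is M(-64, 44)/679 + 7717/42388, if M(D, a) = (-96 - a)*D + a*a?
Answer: 467099491/28781452 ≈ 16.229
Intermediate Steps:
M(D, a) = a**2 + D*(-96 - a) (M(D, a) = D*(-96 - a) + a**2 = a**2 + D*(-96 - a))
M(-64, 44)/679 + 7717/42388 = (44**2 - 96*(-64) - 1*(-64)*44)/679 + 7717/42388 = (1936 + 6144 + 2816)*(1/679) + 7717*(1/42388) = 10896*(1/679) + 7717/42388 = 10896/679 + 7717/42388 = 467099491/28781452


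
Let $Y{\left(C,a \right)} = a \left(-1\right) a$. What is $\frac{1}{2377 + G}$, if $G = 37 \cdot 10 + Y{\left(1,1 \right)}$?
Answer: $\frac{1}{2746} \approx 0.00036417$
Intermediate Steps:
$Y{\left(C,a \right)} = - a^{2}$ ($Y{\left(C,a \right)} = - a a = - a^{2}$)
$G = 369$ ($G = 37 \cdot 10 - 1^{2} = 370 - 1 = 369$)
$\frac{1}{2377 + G} = \frac{1}{2377 + 369} = \frac{1}{2746}$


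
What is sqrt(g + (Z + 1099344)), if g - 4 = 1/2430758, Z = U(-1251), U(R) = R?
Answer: sqrt(6488198863805795466)/2430758 ≈ 1047.9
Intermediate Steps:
Z = -1251
g = 9723033/2430758 (g = 4 + 1/2430758 = 9723033/2430758 ≈ 4.0000)
sqrt(g + (Z + 1099344)) = sqrt(9723033/2430758 + (-1251 + 1099344)) = sqrt(9723033/2430758 + 1098093) = sqrt(2669208067527/2430758) = sqrt(6488198863805795466)/2430758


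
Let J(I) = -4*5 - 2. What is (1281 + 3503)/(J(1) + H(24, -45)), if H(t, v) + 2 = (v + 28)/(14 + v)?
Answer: -148304/727 ≈ -203.99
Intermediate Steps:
J(I) = -22 (J(I) = -20 - 2 = -22)
H(t, v) = -2 + (28 + v)/(14 + v) (H(t, v) = -2 + (v + 28)/(14 + v) = -2 + (28 + v)/(14 + v))
(1281 + 3503)/(J(1) + H(24, -45)) = (1281 + 3503)/(-22 - 1*(-45)/(14 - 45)) = 4784/(-22 - 1*(-45)/(-31)) = 4784/(-22 - 1*(-45)*(-1/31)) = 4784/(-22 - 45/31) = 4784/(-727/31) = 4784*(-31/727) = -148304/727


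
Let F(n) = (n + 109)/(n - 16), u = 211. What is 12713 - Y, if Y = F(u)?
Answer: 495743/39 ≈ 12711.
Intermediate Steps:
F(n) = (109 + n)/(-16 + n)
Y = 64/39 (Y = (109 + 211)/(-16 + 211) = 320/195 = (1/195)*320 = 64/39 ≈ 1.6410)
12713 - Y = 12713 - 1*64/39 = 12713 - 64/39 = 495743/39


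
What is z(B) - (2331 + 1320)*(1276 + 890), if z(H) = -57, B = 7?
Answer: -7908123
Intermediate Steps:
z(B) - (2331 + 1320)*(1276 + 890) = -57 - (2331 + 1320)*(1276 + 890) = -57 - 3651*2166 = -57 - 1*7908066 = -57 - 7908066 = -7908123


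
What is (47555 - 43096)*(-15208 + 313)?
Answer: -66416805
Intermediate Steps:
(47555 - 43096)*(-15208 + 313) = 4459*(-14895) = -66416805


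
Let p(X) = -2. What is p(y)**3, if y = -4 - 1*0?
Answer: -8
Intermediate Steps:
y = -4 (y = -4 + 0 = -4)
p(y)**3 = (-2)**3 = -8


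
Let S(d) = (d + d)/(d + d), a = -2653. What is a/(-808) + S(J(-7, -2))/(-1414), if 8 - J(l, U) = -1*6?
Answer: 18567/5656 ≈ 3.2827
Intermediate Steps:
J(l, U) = 14 (J(l, U) = 8 - (-1)*6 = 8 - 1*(-6) = 8 + 6 = 14)
S(d) = 1 (S(d) = (2*d)/((2*d)) = (2*d)*(1/(2*d)) = 1)
a/(-808) + S(J(-7, -2))/(-1414) = -2653/(-808) + 1/(-1414) = -2653*(-1/808) + 1*(-1/1414) = 2653/808 - 1/1414 = 18567/5656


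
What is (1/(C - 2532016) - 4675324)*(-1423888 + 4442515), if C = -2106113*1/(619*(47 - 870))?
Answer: -18204442603767111448097091/1289900528879 ≈ -1.4113e+13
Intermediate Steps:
C = 2106113/509437 (C = -2106113/((-823*619)) = -2106113/(-509437) = -2106113*(-1/509437) = 2106113/509437 ≈ 4.1342)
(1/(C - 2532016) - 4675324)*(-1423888 + 4442515) = (1/(2106113/509437 - 2532016) - 4675324)*(-1423888 + 4442515) = (1/(-1289900528879/509437) - 4675324)*3018627 = (-509437/1289900528879 - 4675324)*3018627 = -6030702900281191233/1289900528879*3018627 = -18204442603767111448097091/1289900528879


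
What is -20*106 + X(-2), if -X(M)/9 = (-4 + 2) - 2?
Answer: -2084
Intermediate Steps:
X(M) = 36 (X(M) = -9*((-4 + 2) - 2) = -9*(-2 - 2) = -9*(-4) = 36)
-20*106 + X(-2) = -20*106 + 36 = -2120 + 36 = -2084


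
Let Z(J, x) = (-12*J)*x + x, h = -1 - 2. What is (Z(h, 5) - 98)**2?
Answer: 7569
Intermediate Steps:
h = -3
Z(J, x) = x - 12*J*x (Z(J, x) = -12*J*x + x = x - 12*J*x)
(Z(h, 5) - 98)**2 = (5*(1 - 12*(-3)) - 98)**2 = (5*(1 + 36) - 98)**2 = (5*37 - 98)**2 = (185 - 98)**2 = 87**2 = 7569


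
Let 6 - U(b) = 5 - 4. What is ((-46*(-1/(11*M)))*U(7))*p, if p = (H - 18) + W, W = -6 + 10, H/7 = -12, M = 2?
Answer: -11270/11 ≈ -1024.5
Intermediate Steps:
H = -84 (H = 7*(-12) = -84)
W = 4
U(b) = 5 (U(b) = 6 - (5 - 4) = 6 - 1*1 = 6 - 1 = 5)
p = -98 (p = (-84 - 18) + 4 = -102 + 4 = -98)
((-46*(-1/(11*M)))*U(7))*p = (-46/((-11*2))*5)*(-98) = (-46/(-22)*5)*(-98) = (-46*(-1/22)*5)*(-98) = ((23/11)*5)*(-98) = (115/11)*(-98) = -11270/11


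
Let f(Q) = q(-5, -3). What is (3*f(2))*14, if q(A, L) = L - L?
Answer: 0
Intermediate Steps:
q(A, L) = 0
f(Q) = 0
(3*f(2))*14 = (3*0)*14 = 0*14 = 0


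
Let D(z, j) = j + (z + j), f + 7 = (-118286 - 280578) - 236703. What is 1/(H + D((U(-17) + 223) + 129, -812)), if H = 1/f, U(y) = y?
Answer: -635574/819254887 ≈ -0.00077580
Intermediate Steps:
f = -635574 (f = -7 + ((-118286 - 280578) - 236703) = -7 + (-398864 - 236703) = -7 - 635567 = -635574)
D(z, j) = z + 2*j (D(z, j) = j + (j + z) = z + 2*j)
H = -1/635574 (H = 1/(-635574) = -1/635574 ≈ -1.5734e-6)
1/(H + D((U(-17) + 223) + 129, -812)) = 1/(-1/635574 + (((-17 + 223) + 129) + 2*(-812))) = 1/(-1/635574 + ((206 + 129) - 1624)) = 1/(-1/635574 + (335 - 1624)) = 1/(-1/635574 - 1289) = 1/(-819254887/635574) = -635574/819254887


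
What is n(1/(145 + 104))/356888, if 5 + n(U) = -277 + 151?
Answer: -131/356888 ≈ -0.00036706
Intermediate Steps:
n(U) = -131 (n(U) = -5 + (-277 + 151) = -5 - 126 = -131)
n(1/(145 + 104))/356888 = -131/356888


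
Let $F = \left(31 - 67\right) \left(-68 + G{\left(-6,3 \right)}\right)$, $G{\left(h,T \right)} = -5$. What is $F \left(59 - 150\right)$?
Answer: $-239148$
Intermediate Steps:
$F = 2628$ ($F = \left(31 - 67\right) \left(-68 - 5\right) = \left(-36\right) \left(-73\right) = 2628$)
$F \left(59 - 150\right) = 2628 \left(59 - 150\right) = 2628 \left(-91\right) = -239148$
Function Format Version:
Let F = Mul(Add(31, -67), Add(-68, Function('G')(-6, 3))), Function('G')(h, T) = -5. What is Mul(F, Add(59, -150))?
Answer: -239148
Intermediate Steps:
F = 2628 (F = Mul(Add(31, -67), Add(-68, -5)) = Mul(-36, -73) = 2628)
Mul(F, Add(59, -150)) = Mul(2628, Add(59, -150)) = Mul(2628, -91) = -239148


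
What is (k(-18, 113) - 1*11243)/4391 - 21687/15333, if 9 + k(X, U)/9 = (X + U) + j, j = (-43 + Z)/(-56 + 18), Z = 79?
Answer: -85293176/22442401 ≈ -3.8005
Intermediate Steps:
j = -18/19 (j = (-43 + 79)/(-56 + 18) = 36/(-38) = 36*(-1/38) = -18/19 ≈ -0.94737)
k(X, U) = -1701/19 + 9*U + 9*X (k(X, U) = -81 + 9*((X + U) - 18/19) = -81 + 9*((U + X) - 18/19) = -81 + 9*(-18/19 + U + X) = -81 + (-162/19 + 9*U + 9*X) = -1701/19 + 9*U + 9*X)
(k(-18, 113) - 1*11243)/4391 - 21687/15333 = ((-1701/19 + 9*113 + 9*(-18)) - 1*11243)/4391 - 21687/15333 = ((-1701/19 + 1017 - 162) - 11243)*(1/4391) - 21687*1/15333 = (14544/19 - 11243)*(1/4391) - 7229/5111 = -199073/19*1/4391 - 7229/5111 = -199073/83429 - 7229/5111 = -85293176/22442401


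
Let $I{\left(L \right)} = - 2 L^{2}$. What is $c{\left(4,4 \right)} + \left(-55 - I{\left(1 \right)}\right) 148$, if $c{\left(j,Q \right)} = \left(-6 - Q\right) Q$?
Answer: $-7884$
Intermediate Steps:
$c{\left(j,Q \right)} = Q \left(-6 - Q\right)$
$c{\left(4,4 \right)} + \left(-55 - I{\left(1 \right)}\right) 148 = \left(-1\right) 4 \left(6 + 4\right) + \left(-55 - - 2 \cdot 1^{2}\right) 148 = \left(-1\right) 4 \cdot 10 + \left(-55 - \left(-2\right) 1\right) 148 = -40 + \left(-55 - -2\right) 148 = -40 + \left(-55 + 2\right) 148 = -40 - 7844 = -7884$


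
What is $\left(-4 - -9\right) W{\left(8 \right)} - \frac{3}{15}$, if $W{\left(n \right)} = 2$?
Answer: $\frac{49}{5} \approx 9.8$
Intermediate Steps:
$\left(-4 - -9\right) W{\left(8 \right)} - \frac{3}{15} = \left(-4 - -9\right) 2 - \frac{3}{15} = \left(-4 + 9\right) 2 - \frac{1}{5} = 5 \cdot 2 - \frac{1}{5} = 10 - \frac{1}{5} = \frac{49}{5}$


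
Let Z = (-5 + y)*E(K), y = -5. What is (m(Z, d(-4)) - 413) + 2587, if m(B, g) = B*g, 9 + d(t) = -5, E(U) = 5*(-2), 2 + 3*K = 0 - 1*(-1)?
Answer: 774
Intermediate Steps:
K = -1/3 (K = -2/3 + (0 - 1*(-1))/3 = -2/3 + (0 + 1)/3 = -2/3 + (1/3)*1 = -2/3 + 1/3 = -1/3 ≈ -0.33333)
E(U) = -10
d(t) = -14 (d(t) = -9 - 5 = -14)
Z = 100 (Z = (-5 - 5)*(-10) = -10*(-10) = 100)
(m(Z, d(-4)) - 413) + 2587 = (100*(-14) - 413) + 2587 = (-1400 - 413) + 2587 = -1813 + 2587 = 774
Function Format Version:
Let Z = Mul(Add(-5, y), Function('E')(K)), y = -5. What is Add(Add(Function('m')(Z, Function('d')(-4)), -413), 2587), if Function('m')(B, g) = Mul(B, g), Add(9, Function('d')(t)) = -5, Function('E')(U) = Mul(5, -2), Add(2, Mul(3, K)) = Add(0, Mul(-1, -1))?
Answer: 774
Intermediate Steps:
K = Rational(-1, 3) (K = Add(Rational(-2, 3), Mul(Rational(1, 3), Add(0, Mul(-1, -1)))) = Add(Rational(-2, 3), Mul(Rational(1, 3), Add(0, 1))) = Add(Rational(-2, 3), Mul(Rational(1, 3), 1)) = Add(Rational(-2, 3), Rational(1, 3)) = Rational(-1, 3) ≈ -0.33333)
Function('E')(U) = -10
Function('d')(t) = -14 (Function('d')(t) = Add(-9, -5) = -14)
Z = 100 (Z = Mul(Add(-5, -5), -10) = Mul(-10, -10) = 100)
Add(Add(Function('m')(Z, Function('d')(-4)), -413), 2587) = Add(Add(Mul(100, -14), -413), 2587) = Add(Add(-1400, -413), 2587) = Add(-1813, 2587) = 774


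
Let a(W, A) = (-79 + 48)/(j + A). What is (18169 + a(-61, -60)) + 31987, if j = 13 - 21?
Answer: 3410639/68 ≈ 50156.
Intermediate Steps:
j = -8
a(W, A) = -31/(-8 + A) (a(W, A) = (-79 + 48)/(-8 + A) = -31/(-8 + A))
(18169 + a(-61, -60)) + 31987 = (18169 - 31/(-8 - 60)) + 31987 = (18169 - 31/(-68)) + 31987 = (18169 - 31*(-1/68)) + 31987 = (18169 + 31/68) + 31987 = 1235523/68 + 31987 = 3410639/68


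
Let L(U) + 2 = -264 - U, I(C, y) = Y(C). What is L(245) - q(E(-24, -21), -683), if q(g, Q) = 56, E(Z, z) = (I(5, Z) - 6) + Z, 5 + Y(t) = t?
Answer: -567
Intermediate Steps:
Y(t) = -5 + t
I(C, y) = -5 + C
E(Z, z) = -6 + Z (E(Z, z) = ((-5 + 5) - 6) + Z = (0 - 6) + Z = -6 + Z)
L(U) = -266 - U (L(U) = -2 + (-264 - U) = -266 - U)
L(245) - q(E(-24, -21), -683) = (-266 - 1*245) - 1*56 = (-266 - 245) - 56 = -511 - 56 = -567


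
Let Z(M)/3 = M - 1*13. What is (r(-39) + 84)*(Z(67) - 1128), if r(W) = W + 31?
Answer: -73416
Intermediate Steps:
r(W) = 31 + W
Z(M) = -39 + 3*M (Z(M) = 3*(M - 1*13) = 3*(M - 13) = 3*(-13 + M) = -39 + 3*M)
(r(-39) + 84)*(Z(67) - 1128) = ((31 - 39) + 84)*((-39 + 3*67) - 1128) = (-8 + 84)*((-39 + 201) - 1128) = 76*(162 - 1128) = 76*(-966) = -73416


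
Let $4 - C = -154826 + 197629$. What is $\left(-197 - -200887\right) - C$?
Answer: $243489$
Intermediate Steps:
$C = -42799$ ($C = 4 - \left(-154826 + 197629\right) = 4 - 42803 = -42799$)
$\left(-197 - -200887\right) - C = \left(-197 - -200887\right) - -42799 = \left(-197 + 200887\right) + 42799 = 200690 + 42799 = 243489$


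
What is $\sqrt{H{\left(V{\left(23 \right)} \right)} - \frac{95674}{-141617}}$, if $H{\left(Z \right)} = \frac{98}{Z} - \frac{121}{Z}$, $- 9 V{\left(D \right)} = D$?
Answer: $\frac{\sqrt{194047437059}}{141617} \approx 3.1106$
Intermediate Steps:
$V{\left(D \right)} = - \frac{D}{9}$
$H{\left(Z \right)} = - \frac{23}{Z}$
$\sqrt{H{\left(V{\left(23 \right)} \right)} - \frac{95674}{-141617}} = \sqrt{- \frac{23}{\left(- \frac{1}{9}\right) 23} - \frac{95674}{-141617}} = \sqrt{- \frac{23}{- \frac{23}{9}} - - \frac{95674}{141617}} = \sqrt{\left(-23\right) \left(- \frac{9}{23}\right) + \frac{95674}{141617}} = \sqrt{9 + \frac{95674}{141617}} = \sqrt{\frac{1370227}{141617}} = \frac{\sqrt{194047437059}}{141617}$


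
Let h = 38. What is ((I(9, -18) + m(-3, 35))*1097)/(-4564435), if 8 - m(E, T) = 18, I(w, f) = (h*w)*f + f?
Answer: 6783848/4564435 ≈ 1.4862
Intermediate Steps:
I(w, f) = f + 38*f*w (I(w, f) = (38*w)*f + f = 38*f*w + f = f + 38*f*w)
m(E, T) = -10 (m(E, T) = 8 - 1*18 = 8 - 18 = -10)
((I(9, -18) + m(-3, 35))*1097)/(-4564435) = ((-18*(1 + 38*9) - 10)*1097)/(-4564435) = ((-18*(1 + 342) - 10)*1097)*(-1/4564435) = ((-18*343 - 10)*1097)*(-1/4564435) = ((-6174 - 10)*1097)*(-1/4564435) = -6184*1097*(-1/4564435) = -6783848*(-1/4564435) = 6783848/4564435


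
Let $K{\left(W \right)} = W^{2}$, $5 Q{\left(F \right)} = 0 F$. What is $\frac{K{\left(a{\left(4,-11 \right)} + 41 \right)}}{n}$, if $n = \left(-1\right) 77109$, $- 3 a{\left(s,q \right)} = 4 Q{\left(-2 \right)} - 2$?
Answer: $- \frac{15625}{693981} \approx -0.022515$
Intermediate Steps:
$Q{\left(F \right)} = 0$ ($Q{\left(F \right)} = \frac{0 F}{5} = \frac{1}{5} \cdot 0 = 0$)
$a{\left(s,q \right)} = \frac{2}{3}$ ($a{\left(s,q \right)} = - \frac{4 \cdot 0 - 2}{3} = - \frac{0 - 2}{3} = \left(- \frac{1}{3}\right) \left(-2\right) = \frac{2}{3}$)
$n = -77109$
$\frac{K{\left(a{\left(4,-11 \right)} + 41 \right)}}{n} = \frac{\left(\frac{2}{3} + 41\right)^{2}}{-77109} = \left(\frac{125}{3}\right)^{2} \left(- \frac{1}{77109}\right) = \frac{15625}{9} \left(- \frac{1}{77109}\right) = - \frac{15625}{693981}$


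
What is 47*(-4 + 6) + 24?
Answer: 118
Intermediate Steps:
47*(-4 + 6) + 24 = 47*2 + 24 = 94 + 24 = 118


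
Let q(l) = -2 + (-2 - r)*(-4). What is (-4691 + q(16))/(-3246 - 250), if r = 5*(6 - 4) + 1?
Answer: 4641/3496 ≈ 1.3275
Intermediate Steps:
r = 11 (r = 5*2 + 1 = 10 + 1 = 11)
q(l) = 50 (q(l) = -2 + (-2 - 1*11)*(-4) = -2 + (-2 - 11)*(-4) = -2 - 13*(-4) = -2 + 52 = 50)
(-4691 + q(16))/(-3246 - 250) = (-4691 + 50)/(-3246 - 250) = -4641/(-3496) = -4641*(-1/3496) = 4641/3496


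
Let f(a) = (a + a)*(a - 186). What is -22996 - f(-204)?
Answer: -182116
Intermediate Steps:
f(a) = 2*a*(-186 + a) (f(a) = (2*a)*(-186 + a) = 2*a*(-186 + a))
-22996 - f(-204) = -22996 - 2*(-204)*(-186 - 204) = -22996 - 2*(-204)*(-390) = -22996 - 1*159120 = -22996 - 159120 = -182116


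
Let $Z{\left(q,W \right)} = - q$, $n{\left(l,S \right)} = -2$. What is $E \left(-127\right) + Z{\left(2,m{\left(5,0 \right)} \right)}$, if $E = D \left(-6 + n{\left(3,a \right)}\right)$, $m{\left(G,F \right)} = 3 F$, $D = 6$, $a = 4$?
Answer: $6094$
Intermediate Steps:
$E = -48$ ($E = 6 \left(-6 - 2\right) = 6 \left(-8\right) = -48$)
$E \left(-127\right) + Z{\left(2,m{\left(5,0 \right)} \right)} = \left(-48\right) \left(-127\right) - 2 = 6096 - 2 = 6094$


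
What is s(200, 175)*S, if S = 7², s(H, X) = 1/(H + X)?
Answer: 49/375 ≈ 0.13067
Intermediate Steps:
S = 49
s(200, 175)*S = 49/(200 + 175) = 49/375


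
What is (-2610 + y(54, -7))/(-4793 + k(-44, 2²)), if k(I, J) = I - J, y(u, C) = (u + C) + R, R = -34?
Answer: 2597/4841 ≈ 0.53646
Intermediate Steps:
y(u, C) = -34 + C + u (y(u, C) = (u + C) - 34 = (C + u) - 34 = -34 + C + u)
(-2610 + y(54, -7))/(-4793 + k(-44, 2²)) = (-2610 + (-34 - 7 + 54))/(-4793 + (-44 - 1*2²)) = (-2610 + 13)/(-4793 + (-44 - 1*4)) = -2597/(-4793 + (-44 - 4)) = -2597/(-4793 - 48) = -2597/(-4841) = -2597*(-1/4841) = 2597/4841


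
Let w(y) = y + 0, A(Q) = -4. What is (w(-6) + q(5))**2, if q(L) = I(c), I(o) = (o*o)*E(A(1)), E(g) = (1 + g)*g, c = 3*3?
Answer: 933156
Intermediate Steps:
c = 9
E(g) = g*(1 + g)
I(o) = 12*o**2 (I(o) = (o*o)*(-4*(1 - 4)) = o**2*(-4*(-3)) = o**2*12 = 12*o**2)
q(L) = 972 (q(L) = 12*9**2 = 12*81 = 972)
w(y) = y
(w(-6) + q(5))**2 = (-6 + 972)**2 = 966**2 = 933156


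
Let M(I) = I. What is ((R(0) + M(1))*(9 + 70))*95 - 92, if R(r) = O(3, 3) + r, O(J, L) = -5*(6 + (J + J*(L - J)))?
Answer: -330312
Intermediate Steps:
O(J, L) = -30 - 5*J - 5*J*(L - J) (O(J, L) = -5*(6 + J + J*(L - J)) = -30 - 5*J - 5*J*(L - J))
R(r) = -45 + r (R(r) = (-30 - 5*3 + 5*3**2 - 5*3*3) + r = (-30 - 15 + 5*9 - 45) + r = (-30 - 15 + 45 - 45) + r = -45 + r)
((R(0) + M(1))*(9 + 70))*95 - 92 = (((-45 + 0) + 1)*(9 + 70))*95 - 92 = ((-45 + 1)*79)*95 - 92 = -44*79*95 - 92 = -3476*95 - 92 = -330220 - 92 = -330312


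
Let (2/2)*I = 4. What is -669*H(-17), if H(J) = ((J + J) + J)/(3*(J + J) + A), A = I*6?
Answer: -11373/26 ≈ -437.42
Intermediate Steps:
I = 4
A = 24 (A = 4*6 = 24)
H(J) = 3*J/(24 + 6*J) (H(J) = ((J + J) + J)/(3*(J + J) + 24) = (2*J + J)/(3*(2*J) + 24) = (3*J)/(6*J + 24) = (3*J)/(24 + 6*J) = 3*J/(24 + 6*J))
-669*H(-17) = -669*(-17)/(2*(4 - 17)) = -669*(-17)/(2*(-13)) = -669*(-17)*(-1)/(2*13) = -669*17/26 = -11373/26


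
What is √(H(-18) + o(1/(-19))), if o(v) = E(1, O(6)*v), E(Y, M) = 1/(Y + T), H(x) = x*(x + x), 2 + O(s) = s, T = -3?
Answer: √2590/2 ≈ 25.446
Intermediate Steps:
O(s) = -2 + s
H(x) = 2*x² (H(x) = x*(2*x) = 2*x²)
E(Y, M) = 1/(-3 + Y) (E(Y, M) = 1/(Y - 3) = 1/(-3 + Y))
o(v) = -½ (o(v) = 1/(-3 + 1) = 1/(-2) = -½)
√(H(-18) + o(1/(-19))) = √(2*(-18)² - ½) = √(2*324 - ½) = √(648 - ½) = √(1295/2) = √2590/2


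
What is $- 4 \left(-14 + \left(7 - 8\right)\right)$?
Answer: $60$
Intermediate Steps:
$- 4 \left(-14 + \left(7 - 8\right)\right) = - 4 \left(-14 - 1\right) = \left(-4\right) \left(-15\right) = 60$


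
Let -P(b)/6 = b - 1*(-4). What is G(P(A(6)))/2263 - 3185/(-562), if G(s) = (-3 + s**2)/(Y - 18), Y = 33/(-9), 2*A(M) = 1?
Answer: 467273539/82667390 ≈ 5.6525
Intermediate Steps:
A(M) = 1/2 (A(M) = (1/2)*1 = 1/2)
P(b) = -24 - 6*b (P(b) = -6*(b - 1*(-4)) = -6*(b + 4) = -6*(4 + b) = -24 - 6*b)
Y = -11/3 (Y = 33*(-1/9) = -11/3 ≈ -3.6667)
G(s) = 9/65 - 3*s**2/65 (G(s) = (-3 + s**2)/(-11/3 - 18) = (-3 + s**2)/(-65/3) = (-3 + s**2)*(-3/65) = 9/65 - 3*s**2/65)
G(P(A(6)))/2263 - 3185/(-562) = (9/65 - 3*(-24 - 6*1/2)**2/65)/2263 - 3185/(-562) = (9/65 - 3*(-24 - 3)**2/65)*(1/2263) - 3185*(-1/562) = (9/65 - 3/65*(-27)**2)*(1/2263) + 3185/562 = (9/65 - 3/65*729)*(1/2263) + 3185/562 = (9/65 - 2187/65)*(1/2263) + 3185/562 = -2178/65*1/2263 + 3185/562 = -2178/147095 + 3185/562 = 467273539/82667390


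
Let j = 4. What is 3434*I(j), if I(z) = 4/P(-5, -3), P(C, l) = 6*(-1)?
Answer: -6868/3 ≈ -2289.3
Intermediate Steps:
P(C, l) = -6
I(z) = -⅔ (I(z) = 4/(-6) = 4*(-⅙) = -⅔)
3434*I(j) = 3434*(-⅔) = -6868/3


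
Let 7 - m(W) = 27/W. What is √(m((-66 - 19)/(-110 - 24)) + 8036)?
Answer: √57803145/85 ≈ 89.445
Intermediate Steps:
m(W) = 7 - 27/W
√(m((-66 - 19)/(-110 - 24)) + 8036) = √((7 - 27*(-110 - 24)/(-66 - 19)) + 8036) = √((7 - 27/((-85/(-134)))) + 8036) = √((7 - 27/((-85*(-1/134)))) + 8036) = √((7 - 27/85/134) + 8036) = √((7 - 27*134/85) + 8036) = √((7 - 3618/85) + 8036) = √(-3023/85 + 8036) = √(680037/85) = √57803145/85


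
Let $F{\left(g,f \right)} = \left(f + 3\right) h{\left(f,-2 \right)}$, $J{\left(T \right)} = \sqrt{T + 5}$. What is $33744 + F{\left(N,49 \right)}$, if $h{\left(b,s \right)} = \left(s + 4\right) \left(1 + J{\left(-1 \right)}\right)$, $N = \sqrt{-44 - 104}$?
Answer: $34056$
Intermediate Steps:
$J{\left(T \right)} = \sqrt{5 + T}$
$N = 2 i \sqrt{37}$ ($N = \sqrt{-148} = 2 i \sqrt{37} \approx 12.166 i$)
$h{\left(b,s \right)} = 12 + 3 s$ ($h{\left(b,s \right)} = \left(s + 4\right) \left(1 + \sqrt{5 - 1}\right) = \left(4 + s\right) \left(1 + \sqrt{4}\right) = \left(4 + s\right) \left(1 + 2\right) = \left(4 + s\right) 3 = 12 + 3 s$)
$F{\left(g,f \right)} = 18 + 6 f$ ($F{\left(g,f \right)} = \left(f + 3\right) \left(12 + 3 \left(-2\right)\right) = \left(3 + f\right) \left(12 - 6\right) = \left(3 + f\right) 6 = 18 + 6 f$)
$33744 + F{\left(N,49 \right)} = 33744 + \left(18 + 6 \cdot 49\right) = 33744 + \left(18 + 294\right) = 33744 + 312 = 34056$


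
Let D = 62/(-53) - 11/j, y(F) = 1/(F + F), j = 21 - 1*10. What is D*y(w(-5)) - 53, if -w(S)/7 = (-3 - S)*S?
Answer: -78675/1484 ≈ -53.016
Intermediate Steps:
j = 11 (j = 21 - 10 = 11)
w(S) = -7*S*(-3 - S) (w(S) = -7*(-3 - S)*S = -7*S*(-3 - S))
y(F) = 1/(2*F)
D = -115/53 (D = 62/(-53) - 11/11 = 62*(-1/53) - 11*1/11 = -62/53 - 1 = -115/53 ≈ -2.1698)
D*y(w(-5)) - 53 = -115/(106*(7*(-5)*(3 - 5))) - 53 = -115/(106*(7*(-5)*(-2))) - 53 = -115/(106*70) - 53 = -115/53*1/140 - 53 = -23/1484 - 53 = -78675/1484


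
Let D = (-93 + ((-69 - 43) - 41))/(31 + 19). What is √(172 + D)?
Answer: √4177/5 ≈ 12.926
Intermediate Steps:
D = -123/25 (D = (-93 + (-112 - 41))/50 = (-93 - 153)*(1/50) = -246*1/50 = -123/25 ≈ -4.9200)
√(172 + D) = √(172 - 123/25) = √(4177/25) = √4177/5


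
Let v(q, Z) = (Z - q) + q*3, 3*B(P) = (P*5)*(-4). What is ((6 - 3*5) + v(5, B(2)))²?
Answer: 1369/9 ≈ 152.11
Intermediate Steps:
B(P) = -20*P/3 (B(P) = ((P*5)*(-4))/3 = ((5*P)*(-4))/3 = (-20*P)/3 = -20*P/3)
v(q, Z) = Z + 2*q (v(q, Z) = (Z - q) + 3*q = Z + 2*q)
((6 - 3*5) + v(5, B(2)))² = ((6 - 3*5) + (-20/3*2 + 2*5))² = ((6 - 15) + (-40/3 + 10))² = (-9 - 10/3)² = (-37/3)² = 1369/9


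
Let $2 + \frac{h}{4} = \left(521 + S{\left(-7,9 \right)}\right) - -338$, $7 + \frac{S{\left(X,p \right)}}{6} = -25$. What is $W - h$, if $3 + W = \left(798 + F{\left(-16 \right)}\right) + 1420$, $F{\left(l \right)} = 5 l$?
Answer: $-525$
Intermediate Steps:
$S{\left(X,p \right)} = -192$ ($S{\left(X,p \right)} = -42 + 6 \left(-25\right) = -42 - 150 = -192$)
$W = 2135$ ($W = -3 + \left(\left(798 + 5 \left(-16\right)\right) + 1420\right) = -3 + \left(\left(798 - 80\right) + 1420\right) = -3 + \left(718 + 1420\right) = -3 + 2138 = 2135$)
$h = 2660$ ($h = -8 + 4 \left(\left(521 - 192\right) - -338\right) = -8 + 4 \left(329 + 338\right) = -8 + 4 \cdot 667 = -8 + 2668 = 2660$)
$W - h = 2135 - 2660 = -525$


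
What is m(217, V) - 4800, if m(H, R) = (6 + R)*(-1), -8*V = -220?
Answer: -9667/2 ≈ -4833.5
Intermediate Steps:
V = 55/2 (V = -⅛*(-220) = 55/2 ≈ 27.500)
m(H, R) = -6 - R
m(217, V) - 4800 = (-6 - 1*55/2) - 4800 = (-6 - 55/2) - 4800 = -67/2 - 4800 = -9667/2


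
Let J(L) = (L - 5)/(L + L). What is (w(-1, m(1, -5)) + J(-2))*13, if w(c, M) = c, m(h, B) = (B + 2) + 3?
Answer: 39/4 ≈ 9.7500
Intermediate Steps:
m(h, B) = 5 + B (m(h, B) = (2 + B) + 3 = 5 + B)
J(L) = (-5 + L)/(2*L) (J(L) = (-5 + L)/((2*L)) = (-5 + L)*(1/(2*L)) = (-5 + L)/(2*L))
(w(-1, m(1, -5)) + J(-2))*13 = (-1 + (½)*(-5 - 2)/(-2))*13 = (-1 + (½)*(-½)*(-7))*13 = (-1 + 7/4)*13 = (¾)*13 = 39/4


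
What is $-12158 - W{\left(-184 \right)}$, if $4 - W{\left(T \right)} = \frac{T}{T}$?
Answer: $-12161$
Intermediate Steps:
$W{\left(T \right)} = 3$ ($W{\left(T \right)} = 4 - \frac{T}{T} = 4 - 1 = 3$)
$-12158 - W{\left(-184 \right)} = -12158 - 3 = -12161$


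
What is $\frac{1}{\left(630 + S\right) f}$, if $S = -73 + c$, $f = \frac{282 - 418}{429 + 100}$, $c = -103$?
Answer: $- \frac{529}{61744} \approx -0.0085676$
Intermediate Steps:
$f = - \frac{136}{529} \approx -0.25709$
$S = -176$ ($S = -73 - 103 = -176$)
$\frac{1}{\left(630 + S\right) f} = \frac{1}{\left(630 - 176\right) \left(- \frac{136}{529}\right)} = \frac{1}{454} \left(- \frac{529}{136}\right) = - \frac{529}{61744}$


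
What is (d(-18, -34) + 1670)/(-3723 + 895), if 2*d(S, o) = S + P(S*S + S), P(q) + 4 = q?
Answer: -453/707 ≈ -0.64074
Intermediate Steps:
P(q) = -4 + q
d(S, o) = -2 + S + S²/2 (d(S, o) = (S + (-4 + (S*S + S)))/2 = (S + (-4 + (S² + S)))/2 = (S + (-4 + (S + S²)))/2 = (S + (-4 + S + S²))/2 = (-4 + S² + 2*S)/2 = -2 + S + S²/2)
(d(-18, -34) + 1670)/(-3723 + 895) = ((-2 - 18 + (½)*(-18)²) + 1670)/(-3723 + 895) = ((-2 - 18 + (½)*324) + 1670)/(-2828) = ((-2 - 18 + 162) + 1670)*(-1/2828) = (142 + 1670)*(-1/2828) = 1812*(-1/2828) = -453/707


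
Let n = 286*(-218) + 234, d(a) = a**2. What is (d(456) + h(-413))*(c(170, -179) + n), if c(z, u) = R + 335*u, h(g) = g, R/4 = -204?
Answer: -25503539085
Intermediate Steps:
R = -816 (R = 4*(-204) = -816)
n = -62114 (n = -62348 + 234 = -62114)
c(z, u) = -816 + 335*u
(d(456) + h(-413))*(c(170, -179) + n) = (456**2 - 413)*((-816 + 335*(-179)) - 62114) = (207936 - 413)*((-816 - 59965) - 62114) = 207523*(-60781 - 62114) = 207523*(-122895) = -25503539085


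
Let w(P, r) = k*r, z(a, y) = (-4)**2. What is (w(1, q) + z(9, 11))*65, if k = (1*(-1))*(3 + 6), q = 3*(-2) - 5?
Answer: 7475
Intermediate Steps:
z(a, y) = 16
q = -11 (q = -6 - 5 = -11)
k = -9 (k = -1*9 = -9)
w(P, r) = -9*r
(w(1, q) + z(9, 11))*65 = (-9*(-11) + 16)*65 = (99 + 16)*65 = 115*65 = 7475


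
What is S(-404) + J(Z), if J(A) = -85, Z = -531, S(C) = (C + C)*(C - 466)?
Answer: 702875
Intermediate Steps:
S(C) = 2*C*(-466 + C) (S(C) = (2*C)*(-466 + C) = 2*C*(-466 + C))
S(-404) + J(Z) = 2*(-404)*(-466 - 404) - 85 = 2*(-404)*(-870) - 85 = 702960 - 85 = 702875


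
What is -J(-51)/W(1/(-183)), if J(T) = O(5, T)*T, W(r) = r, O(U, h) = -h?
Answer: -475983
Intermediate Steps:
J(T) = -T² (J(T) = (-T)*T = -T²)
-J(-51)/W(1/(-183)) = -(-1*(-51)²)/(1/(-183)) = -(-1*2601)/(-1/183) = -(-2601)*(-183) = -1*475983 = -475983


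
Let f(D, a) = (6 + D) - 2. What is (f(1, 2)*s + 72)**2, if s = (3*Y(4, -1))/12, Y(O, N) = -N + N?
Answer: 5184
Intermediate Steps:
Y(O, N) = 0
f(D, a) = 4 + D
s = 0 (s = (3*0)/12 = 0*(1/12) = 0)
(f(1, 2)*s + 72)**2 = ((4 + 1)*0 + 72)**2 = (5*0 + 72)**2 = (0 + 72)**2 = 72**2 = 5184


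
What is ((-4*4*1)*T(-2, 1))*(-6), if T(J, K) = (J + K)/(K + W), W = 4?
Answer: -96/5 ≈ -19.200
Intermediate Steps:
T(J, K) = (J + K)/(4 + K) (T(J, K) = (J + K)/(K + 4) = (J + K)/(4 + K))
((-4*4*1)*T(-2, 1))*(-6) = ((-4*4*1)*((-2 + 1)/(4 + 1)))*(-6) = ((-16*1)*(-1/5))*(-6) = -16*(-1)/5*(-6) = -16*(-⅕)*(-6) = (16/5)*(-6) = -96/5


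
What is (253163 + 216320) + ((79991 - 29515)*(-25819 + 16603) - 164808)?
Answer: -464882141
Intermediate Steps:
(253163 + 216320) + ((79991 - 29515)*(-25819 + 16603) - 164808) = 469483 + (50476*(-9216) - 164808) = 469483 + (-465186816 - 164808) = 469483 - 465351624 = -464882141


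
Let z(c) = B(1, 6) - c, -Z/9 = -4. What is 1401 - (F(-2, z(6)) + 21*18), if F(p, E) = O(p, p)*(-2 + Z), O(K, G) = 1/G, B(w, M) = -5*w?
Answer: 1040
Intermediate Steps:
Z = 36 (Z = -9*(-4) = 36)
z(c) = -5 - c (z(c) = -5*1 - c = -5 - c)
F(p, E) = 34/p (F(p, E) = (-2 + 36)/p = 34/p)
1401 - (F(-2, z(6)) + 21*18) = 1401 - (34/(-2) + 21*18) = 1401 - (34*(-1/2) + 378) = 1401 - (-17 + 378) = 1401 - 1*361 = 1401 - 361 = 1040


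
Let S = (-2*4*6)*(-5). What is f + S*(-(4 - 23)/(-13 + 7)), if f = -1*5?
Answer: -765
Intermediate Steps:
S = 240 (S = -8*6*(-5) = -48*(-5) = 240)
f = -5
f + S*(-(4 - 23)/(-13 + 7)) = -5 + 240*(-(4 - 23)/(-13 + 7)) = -5 + 240*(-(-19)/(-6)) = -5 + 240*(-(-19)*(-1)/6) = -5 + 240*(-1*19/6) = -5 + 240*(-19/6) = -5 - 760 = -765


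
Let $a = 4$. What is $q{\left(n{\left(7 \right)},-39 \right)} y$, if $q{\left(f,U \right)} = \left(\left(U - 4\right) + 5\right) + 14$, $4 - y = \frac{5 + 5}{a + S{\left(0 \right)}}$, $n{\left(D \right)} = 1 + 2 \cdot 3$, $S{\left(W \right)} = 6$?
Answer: $-72$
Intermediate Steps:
$n{\left(D \right)} = 7$ ($n{\left(D \right)} = 1 + 6 = 7$)
$y = 3$ ($y = 4 - \frac{5 + 5}{4 + 6} = 4 - \frac{10}{10} = 4 - 10 \cdot \frac{1}{10} = 4 - 1 = 3$)
$q{\left(f,U \right)} = 15 + U$ ($q{\left(f,U \right)} = \left(\left(-4 + U\right) + 5\right) + 14 = \left(1 + U\right) + 14 = 15 + U$)
$q{\left(n{\left(7 \right)},-39 \right)} y = \left(15 - 39\right) 3 = \left(-24\right) 3 = -72$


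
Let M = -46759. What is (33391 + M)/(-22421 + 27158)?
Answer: -4456/1579 ≈ -2.8220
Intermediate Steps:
(33391 + M)/(-22421 + 27158) = (33391 - 46759)/(-22421 + 27158) = -13368/4737 = -13368*1/4737 = -4456/1579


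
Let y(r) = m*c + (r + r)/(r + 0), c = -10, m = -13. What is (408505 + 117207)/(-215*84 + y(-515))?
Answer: -65714/2241 ≈ -29.324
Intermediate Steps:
y(r) = 132 (y(r) = -13*(-10) + (r + r)/(r + 0) = 130 + (2*r)/r = 130 + 2 = 132)
(408505 + 117207)/(-215*84 + y(-515)) = (408505 + 117207)/(-215*84 + 132) = 525712/(-18060 + 132) = 525712/(-17928) = 525712*(-1/17928) = -65714/2241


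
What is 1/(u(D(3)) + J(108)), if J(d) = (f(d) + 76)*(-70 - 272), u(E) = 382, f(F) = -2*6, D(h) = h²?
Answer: -1/21506 ≈ -4.6499e-5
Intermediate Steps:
f(F) = -12
J(d) = -21888 (J(d) = (-12 + 76)*(-70 - 272) = 64*(-342) = -21888)
1/(u(D(3)) + J(108)) = 1/(382 - 21888) = 1/(-21506) = -1/21506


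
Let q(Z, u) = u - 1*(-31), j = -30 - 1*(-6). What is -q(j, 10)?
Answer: -41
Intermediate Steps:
j = -24 (j = -30 + 6 = -24)
q(Z, u) = 31 + u (q(Z, u) = u + 31 = 31 + u)
-q(j, 10) = -(31 + 10) = -1*41 = -41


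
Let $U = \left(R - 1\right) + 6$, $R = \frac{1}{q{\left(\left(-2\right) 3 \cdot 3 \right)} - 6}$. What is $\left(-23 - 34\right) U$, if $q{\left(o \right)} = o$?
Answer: $- \frac{2261}{8} \approx -282.63$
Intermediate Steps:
$R = - \frac{1}{24}$ ($R = \frac{1}{\left(-2\right) 3 \cdot 3 - 6} = \frac{1}{\left(-6\right) 3 - 6} = \frac{1}{-18 - 6} = \frac{1}{-24} = - \frac{1}{24} \approx -0.041667$)
$U = \frac{119}{24}$ ($U = \left(- \frac{1}{24} - 1\right) + 6 = - \frac{25}{24} + 6 = \frac{119}{24} \approx 4.9583$)
$\left(-23 - 34\right) U = \left(-23 - 34\right) \frac{119}{24} = \left(-57\right) \frac{119}{24} = - \frac{2261}{8}$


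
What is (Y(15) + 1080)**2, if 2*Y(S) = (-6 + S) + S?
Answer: 1192464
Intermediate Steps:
Y(S) = -3 + S (Y(S) = ((-6 + S) + S)/2 = (-6 + 2*S)/2 = -3 + S)
(Y(15) + 1080)**2 = ((-3 + 15) + 1080)**2 = (12 + 1080)**2 = 1092**2 = 1192464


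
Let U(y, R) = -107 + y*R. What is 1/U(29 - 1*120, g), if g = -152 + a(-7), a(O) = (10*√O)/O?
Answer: 549/7539757 - 26*I*√7/37698785 ≈ 7.2814e-5 - 1.8247e-6*I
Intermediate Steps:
a(O) = 10/√O
g = -152 - 10*I*√7/7 (g = -152 + 10/√(-7) = -152 + 10*(-I*√7/7) = -152 - 10*I*√7/7 ≈ -152.0 - 3.7796*I)
U(y, R) = -107 + R*y
1/U(29 - 1*120, g) = 1/(-107 + (-152 - 10*I*√7/7)*(29 - 1*120)) = 1/(-107 + (-152 - 10*I*√7/7)*(29 - 120)) = 1/(-107 + (-152 - 10*I*√7/7)*(-91)) = 1/(-107 + (13832 + 130*I*√7)) = 1/(13725 + 130*I*√7)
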